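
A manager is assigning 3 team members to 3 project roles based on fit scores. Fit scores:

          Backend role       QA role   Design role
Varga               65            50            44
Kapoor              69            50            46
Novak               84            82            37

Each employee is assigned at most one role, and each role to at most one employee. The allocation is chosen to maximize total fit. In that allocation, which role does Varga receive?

Varga receives Design role.

Treat this as an assignment problem: match each employee to one role.
Optimal: Varga→Design role (44 pts), Kapoor→Backend role (69 pts), Novak→QA role (82 pts) — total 44+69+82 = 195 pts.
Column-greedy (each role in turn goes to its best remaining employee) gives 180 pts, worse by 15.
Next-best assignment: Varga→Backend role, Kapoor→Design role, Novak→QA role = 193 pts.
Varga's own top role is Backend role (65 pts), but forcing Varga→Backend role and reassigning the rest optimally gives only 193 pts — worse by 2.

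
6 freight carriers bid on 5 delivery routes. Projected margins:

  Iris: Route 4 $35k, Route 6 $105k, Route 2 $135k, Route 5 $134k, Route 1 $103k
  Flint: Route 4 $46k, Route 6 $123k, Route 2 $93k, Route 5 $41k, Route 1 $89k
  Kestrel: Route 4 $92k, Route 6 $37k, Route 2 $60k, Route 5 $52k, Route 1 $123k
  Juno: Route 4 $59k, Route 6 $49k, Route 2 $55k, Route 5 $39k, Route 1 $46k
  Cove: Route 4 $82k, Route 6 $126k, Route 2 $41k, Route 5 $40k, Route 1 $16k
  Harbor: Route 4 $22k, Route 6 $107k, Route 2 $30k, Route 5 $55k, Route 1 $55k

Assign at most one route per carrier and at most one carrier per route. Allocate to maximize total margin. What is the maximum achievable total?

Optimal: Cove→Route 4 ($82k), Harbor→Route 6 ($107k), Flint→Route 2 ($93k), Iris→Route 5 ($134k), Kestrel→Route 1 ($123k) — total 82+107+93+134+123 = $539k.
Column-greedy (each route in turn goes to its best remaining carrier) gives $497k, worse by 42.
No other one-to-one assignment exceeds $539k.

Max total: $539k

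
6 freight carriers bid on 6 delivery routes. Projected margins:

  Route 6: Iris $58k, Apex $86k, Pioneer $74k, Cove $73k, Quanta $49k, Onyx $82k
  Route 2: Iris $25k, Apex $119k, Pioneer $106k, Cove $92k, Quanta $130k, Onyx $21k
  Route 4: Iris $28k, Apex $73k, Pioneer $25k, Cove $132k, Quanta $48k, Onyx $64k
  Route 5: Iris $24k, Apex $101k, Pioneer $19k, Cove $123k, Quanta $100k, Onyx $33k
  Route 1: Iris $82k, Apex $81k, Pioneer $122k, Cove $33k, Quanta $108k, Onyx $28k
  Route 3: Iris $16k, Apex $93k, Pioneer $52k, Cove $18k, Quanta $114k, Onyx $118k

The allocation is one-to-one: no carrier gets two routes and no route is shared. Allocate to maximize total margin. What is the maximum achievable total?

Max total: $661k

This is a one-to-one assignment (maximum-weight bipartite matching).
Optimal: Iris→Route 6 ($58k), Apex→Route 5 ($101k), Pioneer→Route 1 ($122k), Cove→Route 4 ($132k), Quanta→Route 2 ($130k), Onyx→Route 3 ($118k) — total 58+101+122+132+130+118 = $661k.
Column-greedy (each route in turn goes to its best remaining carrier) gives $519k, worse by 142.
Every other assignment is strictly worse.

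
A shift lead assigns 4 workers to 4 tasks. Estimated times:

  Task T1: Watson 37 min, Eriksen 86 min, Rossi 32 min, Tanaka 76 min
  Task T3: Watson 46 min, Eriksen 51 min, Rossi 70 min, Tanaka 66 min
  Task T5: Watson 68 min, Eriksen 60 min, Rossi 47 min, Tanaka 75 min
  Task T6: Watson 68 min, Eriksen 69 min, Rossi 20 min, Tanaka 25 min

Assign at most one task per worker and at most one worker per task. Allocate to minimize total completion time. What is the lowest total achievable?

This is a one-to-one assignment (minimum-cost bipartite matching).
Optimal: Watson→Task T1 (37 min), Eriksen→Task T3 (51 min), Rossi→Task T5 (47 min), Tanaka→Task T6 (25 min) — total 37+51+47+25 = 160 min.
Min-entry greedy (repeatedly take the single cheapest remaining cell) gives 183 min, worse by 23.
Next-best assignment: Watson→Task T3, Eriksen→Task T5, Rossi→Task T1, Tanaka→Task T6 = 163 min.
Swapping Watson↔Eriksen (Watson→Task T3 46 min, Eriksen→Task T1 86 min) adds 44.

Minimum total: 160 min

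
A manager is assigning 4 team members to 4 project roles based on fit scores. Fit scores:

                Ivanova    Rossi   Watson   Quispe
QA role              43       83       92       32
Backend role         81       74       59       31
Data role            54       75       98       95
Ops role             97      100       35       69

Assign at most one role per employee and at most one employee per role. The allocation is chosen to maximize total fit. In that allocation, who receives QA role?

Optimal: Ivanova→Backend role (81 pts), Rossi→Ops role (100 pts), Watson→QA role (92 pts), Quispe→Data role (95 pts) — total 81+100+92+95 = 368 pts.
Max-entry greedy (repeatedly take the single best remaining cell) gives 311 pts, worse by 57.
Next-best assignment: Ivanova→Ops role, Rossi→Backend role, Watson→QA role, Quispe→Data role = 358 pts.
Watson's own top role is Data role (98 pts), but forcing Watson→Data role and reassigning the rest optimally gives only 331 pts — worse by 37.

Watson receives QA role.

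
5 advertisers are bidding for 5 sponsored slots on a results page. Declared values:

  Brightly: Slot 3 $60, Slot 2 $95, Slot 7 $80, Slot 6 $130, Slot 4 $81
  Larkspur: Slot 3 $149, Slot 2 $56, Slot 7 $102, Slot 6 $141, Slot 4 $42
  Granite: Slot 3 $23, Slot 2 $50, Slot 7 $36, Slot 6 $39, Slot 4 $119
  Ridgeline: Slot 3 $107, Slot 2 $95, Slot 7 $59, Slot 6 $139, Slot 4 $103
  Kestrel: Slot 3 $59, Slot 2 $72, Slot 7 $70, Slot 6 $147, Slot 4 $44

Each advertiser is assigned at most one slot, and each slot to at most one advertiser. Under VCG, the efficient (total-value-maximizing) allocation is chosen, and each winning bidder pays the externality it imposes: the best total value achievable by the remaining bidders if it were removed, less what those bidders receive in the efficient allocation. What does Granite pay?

Granite pays $23.

Efficient allocation: Brightly→Slot 7 ($80), Larkspur→Slot 3 ($149), Granite→Slot 4 ($119), Ridgeline→Slot 2 ($95), Kestrel→Slot 6 ($147); total welfare W = $590.
Granite receives Slot 4 at value $119, so the others get W − 119 = $471.
Without Granite: best allocation of the remaining 4 bidders over all 5 slots is Brightly→Slot 2 ($95), Larkspur→Slot 3 ($149), Ridgeline→Slot 4 ($103), Kestrel→Slot 6 ($147), total $494.
VCG payment = (others' best without Granite) − (others' welfare with Granite) = 494 − 471 = $23.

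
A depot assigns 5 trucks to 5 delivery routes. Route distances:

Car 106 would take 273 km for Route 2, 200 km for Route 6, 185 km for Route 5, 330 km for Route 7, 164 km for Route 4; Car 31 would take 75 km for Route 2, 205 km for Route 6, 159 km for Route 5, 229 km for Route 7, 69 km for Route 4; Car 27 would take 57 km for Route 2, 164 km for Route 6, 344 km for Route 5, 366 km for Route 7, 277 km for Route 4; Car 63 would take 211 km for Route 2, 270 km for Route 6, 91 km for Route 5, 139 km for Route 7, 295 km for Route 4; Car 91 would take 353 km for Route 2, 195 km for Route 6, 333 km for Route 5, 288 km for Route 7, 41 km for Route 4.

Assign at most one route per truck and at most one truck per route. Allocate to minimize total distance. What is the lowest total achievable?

Optimal: Car 106→Route 6 (200 km), Car 31→Route 5 (159 km), Car 27→Route 2 (57 km), Car 63→Route 7 (139 km), Car 91→Route 4 (41 km) — total 200+159+57+139+41 = 596 km.
Row-greedy (each truck in turn takes its cheapest remaining route) gives 782 km, worse by 186.

Min total: 596 km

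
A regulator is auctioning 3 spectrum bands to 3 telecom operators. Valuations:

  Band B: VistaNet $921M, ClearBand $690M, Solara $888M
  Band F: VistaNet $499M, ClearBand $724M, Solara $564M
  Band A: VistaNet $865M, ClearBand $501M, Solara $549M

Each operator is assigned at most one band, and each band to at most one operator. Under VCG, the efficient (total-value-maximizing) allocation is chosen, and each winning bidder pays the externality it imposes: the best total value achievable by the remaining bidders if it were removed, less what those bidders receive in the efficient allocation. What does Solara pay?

Solara pays $56M.

Efficient allocation: VistaNet→Band A ($865M), ClearBand→Band F ($724M), Solara→Band B ($888M); total welfare W = $2477M.
Solara receives Band B at value $888M, so the others get W − 888 = $1589M.
Without Solara: best allocation of the remaining 2 bidders over all 3 bands is VistaNet→Band B ($921M), ClearBand→Band F ($724M), total $1645M.
VCG payment = (others' best without Solara) − (others' welfare with Solara) = 1645 − 1589 = $56M.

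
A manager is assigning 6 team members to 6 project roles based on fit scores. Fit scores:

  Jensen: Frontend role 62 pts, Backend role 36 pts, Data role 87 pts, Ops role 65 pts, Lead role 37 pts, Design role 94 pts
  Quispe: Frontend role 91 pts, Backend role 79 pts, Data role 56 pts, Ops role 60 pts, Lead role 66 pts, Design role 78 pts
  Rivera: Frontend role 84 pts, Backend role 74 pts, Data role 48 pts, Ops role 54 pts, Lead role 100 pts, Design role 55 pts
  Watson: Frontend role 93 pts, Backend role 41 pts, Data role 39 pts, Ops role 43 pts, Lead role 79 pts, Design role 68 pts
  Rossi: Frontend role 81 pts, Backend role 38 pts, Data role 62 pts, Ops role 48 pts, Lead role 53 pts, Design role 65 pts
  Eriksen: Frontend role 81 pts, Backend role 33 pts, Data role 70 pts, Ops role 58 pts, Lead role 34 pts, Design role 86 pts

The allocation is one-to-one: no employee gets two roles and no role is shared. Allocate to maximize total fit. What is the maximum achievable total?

Maximum total: 493 pts

Optimal: Jensen→Data role (87 pts), Quispe→Backend role (79 pts), Rivera→Lead role (100 pts), Watson→Frontend role (93 pts), Rossi→Ops role (48 pts), Eriksen→Design role (86 pts) — total 87+79+100+93+48+86 = 493 pts.
Max-entry greedy (repeatedly take the single best remaining cell) gives 484 pts, worse by 9.
Swapping Rivera↔Quispe (Rivera→Backend role 74 pts, Quispe→Lead role 66 pts) loses 39.
No other one-to-one assignment exceeds 493 pts.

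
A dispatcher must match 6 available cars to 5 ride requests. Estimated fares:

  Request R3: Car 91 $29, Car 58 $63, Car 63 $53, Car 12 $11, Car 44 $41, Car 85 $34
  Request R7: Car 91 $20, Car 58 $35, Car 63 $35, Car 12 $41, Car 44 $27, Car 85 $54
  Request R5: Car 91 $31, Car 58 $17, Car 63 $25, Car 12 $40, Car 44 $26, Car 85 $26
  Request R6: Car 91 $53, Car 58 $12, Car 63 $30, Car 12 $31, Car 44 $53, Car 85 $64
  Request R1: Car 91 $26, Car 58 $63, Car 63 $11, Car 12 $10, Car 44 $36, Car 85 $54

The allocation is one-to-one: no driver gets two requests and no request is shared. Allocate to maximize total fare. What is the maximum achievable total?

Maximum total: $263

Optimal: Car 63→Request R3 ($53), Car 85→Request R7 ($54), Car 12→Request R5 ($40), Car 91→Request R6 ($53), Car 58→Request R1 ($63) — total 53+54+40+53+63 = $263.
Max-entry greedy (repeatedly take the single best remaining cell) gives $235, worse by 28.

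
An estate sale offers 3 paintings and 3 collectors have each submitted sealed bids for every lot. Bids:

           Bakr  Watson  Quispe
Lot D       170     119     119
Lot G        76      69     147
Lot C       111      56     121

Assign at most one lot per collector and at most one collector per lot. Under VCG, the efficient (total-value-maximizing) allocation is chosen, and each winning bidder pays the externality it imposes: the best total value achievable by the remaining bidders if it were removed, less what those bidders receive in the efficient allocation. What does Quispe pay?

Quispe pays $9.

Efficient allocation: Bakr→Lot C ($111), Watson→Lot D ($119), Quispe→Lot G ($147); total welfare W = $377.
Quispe receives Lot G at value $147, so the others get W − 147 = $230.
Without Quispe: best allocation of the remaining 2 bidders over all 3 lots is Bakr→Lot D ($170), Watson→Lot G ($69), total $239.
VCG payment = (others' best without Quispe) − (others' welfare with Quispe) = 239 − 230 = $9.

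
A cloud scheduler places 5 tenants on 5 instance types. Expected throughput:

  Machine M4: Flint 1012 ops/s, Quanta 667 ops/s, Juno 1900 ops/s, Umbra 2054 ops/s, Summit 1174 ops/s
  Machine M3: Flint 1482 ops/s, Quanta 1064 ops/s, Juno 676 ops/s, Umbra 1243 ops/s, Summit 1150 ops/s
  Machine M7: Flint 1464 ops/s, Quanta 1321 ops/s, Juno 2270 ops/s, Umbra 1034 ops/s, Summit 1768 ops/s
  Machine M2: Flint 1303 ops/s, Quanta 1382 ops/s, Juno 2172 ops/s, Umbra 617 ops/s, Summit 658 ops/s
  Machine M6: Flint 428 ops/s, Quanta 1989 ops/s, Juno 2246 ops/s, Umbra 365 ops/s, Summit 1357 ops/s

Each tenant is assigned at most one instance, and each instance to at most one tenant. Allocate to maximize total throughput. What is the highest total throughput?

This is the linear assignment problem.
Optimal: Flint→Machine M3 (1482 ops/s), Quanta→Machine M6 (1989 ops/s), Juno→Machine M2 (2172 ops/s), Umbra→Machine M4 (2054 ops/s), Summit→Machine M7 (1768 ops/s) — total 1482+1989+2172+2054+1768 = 9465 ops/s.
Row-greedy (each tenant in turn takes its best remaining instance) gives 8453 ops/s, worse by 1012.
Next-best assignment: Flint→Machine M3, Quanta→Machine M2, Juno→Machine M6, Umbra→Machine M4, Summit→Machine M7 = 8932 ops/s.
Swapping Umbra↔Summit (Umbra→Machine M7 1034 ops/s, Summit→Machine M4 1174 ops/s) loses 1614.
Every other assignment is strictly worse.

Max total: 9465 ops/s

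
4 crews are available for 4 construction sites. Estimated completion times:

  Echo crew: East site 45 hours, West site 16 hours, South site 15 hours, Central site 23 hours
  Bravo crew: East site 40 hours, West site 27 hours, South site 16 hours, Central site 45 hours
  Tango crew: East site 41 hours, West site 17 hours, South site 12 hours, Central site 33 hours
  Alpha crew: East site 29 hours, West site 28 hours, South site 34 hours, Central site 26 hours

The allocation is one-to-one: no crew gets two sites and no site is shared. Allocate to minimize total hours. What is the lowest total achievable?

Optimal: Echo crew→Central site (23 hours), Bravo crew→South site (16 hours), Tango crew→West site (17 hours), Alpha crew→East site (29 hours) — total 23+16+17+29 = 85 hours.
Checked against all permutations: 85 hours is optimal.

Min total: 85 hours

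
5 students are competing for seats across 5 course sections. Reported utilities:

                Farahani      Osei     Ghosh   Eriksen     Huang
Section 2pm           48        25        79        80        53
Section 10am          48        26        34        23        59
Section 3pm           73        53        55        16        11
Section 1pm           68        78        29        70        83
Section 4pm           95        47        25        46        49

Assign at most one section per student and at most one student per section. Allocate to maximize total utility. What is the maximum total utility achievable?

This is the linear assignment problem.
Optimal: Farahani→Section 4pm (95 points), Osei→Section 1pm (78 points), Ghosh→Section 3pm (55 points), Eriksen→Section 2pm (80 points), Huang→Section 10am (59 points) — total 95+78+55+80+59 = 367 points.

Max total: 367 points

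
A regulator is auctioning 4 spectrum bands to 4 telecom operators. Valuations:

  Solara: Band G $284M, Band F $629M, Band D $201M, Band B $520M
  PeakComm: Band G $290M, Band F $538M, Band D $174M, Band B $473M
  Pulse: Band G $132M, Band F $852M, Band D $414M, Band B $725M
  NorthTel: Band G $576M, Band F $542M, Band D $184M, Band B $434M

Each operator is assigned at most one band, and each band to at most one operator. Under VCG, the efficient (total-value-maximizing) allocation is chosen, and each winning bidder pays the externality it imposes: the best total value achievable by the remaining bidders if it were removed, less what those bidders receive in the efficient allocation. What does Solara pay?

Efficient allocation: Solara→Band B ($520M), PeakComm→Band D ($174M), Pulse→Band F ($852M), NorthTel→Band G ($576M); total welfare W = $2122M.
Solara receives Band B at value $520M, so the others get W − 520 = $1602M.
Without Solara: best allocation of the remaining 3 bidders over all 4 bands is PeakComm→Band B ($473M), Pulse→Band F ($852M), NorthTel→Band G ($576M), total $1901M.
VCG payment = (others' best without Solara) − (others' welfare with Solara) = 1901 − 1602 = $299M.

Solara pays $299M.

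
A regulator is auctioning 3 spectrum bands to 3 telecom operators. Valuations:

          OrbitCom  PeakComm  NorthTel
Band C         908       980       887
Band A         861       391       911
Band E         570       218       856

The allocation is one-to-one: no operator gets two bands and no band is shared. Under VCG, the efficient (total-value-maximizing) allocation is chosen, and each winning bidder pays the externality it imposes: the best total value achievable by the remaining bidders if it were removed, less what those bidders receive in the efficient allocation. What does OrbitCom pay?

OrbitCom pays $55M.

Efficient allocation: OrbitCom→Band A ($861M), PeakComm→Band C ($980M), NorthTel→Band E ($856M); total welfare W = $2697M.
OrbitCom receives Band A at value $861M, so the others get W − 861 = $1836M.
Without OrbitCom: best allocation of the remaining 2 bidders over all 3 bands is PeakComm→Band C ($980M), NorthTel→Band A ($911M), total $1891M.
VCG payment = (others' best without OrbitCom) − (others' welfare with OrbitCom) = 1891 − 1836 = $55M.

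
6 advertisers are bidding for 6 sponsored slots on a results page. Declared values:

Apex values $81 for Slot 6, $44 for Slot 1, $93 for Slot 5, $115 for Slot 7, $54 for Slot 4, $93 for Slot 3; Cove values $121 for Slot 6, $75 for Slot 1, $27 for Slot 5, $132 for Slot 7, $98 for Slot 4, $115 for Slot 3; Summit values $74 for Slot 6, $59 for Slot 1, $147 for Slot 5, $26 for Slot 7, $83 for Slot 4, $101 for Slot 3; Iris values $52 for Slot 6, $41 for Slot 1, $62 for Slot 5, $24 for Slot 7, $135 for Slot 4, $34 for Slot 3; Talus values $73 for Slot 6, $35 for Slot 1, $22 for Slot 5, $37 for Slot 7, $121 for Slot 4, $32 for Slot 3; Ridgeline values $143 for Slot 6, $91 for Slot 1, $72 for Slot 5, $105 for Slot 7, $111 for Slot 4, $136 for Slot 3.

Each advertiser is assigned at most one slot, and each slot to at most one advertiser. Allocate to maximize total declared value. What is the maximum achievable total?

Optimal: Apex→Slot 7 ($115), Cove→Slot 3 ($115), Summit→Slot 5 ($147), Iris→Slot 4 ($135), Talus→Slot 1 ($35), Ridgeline→Slot 6 ($143) — total 115+115+147+135+35+143 = $690.
Max-entry greedy (repeatedly take the single best remaining cell) gives $685, worse by 5.
Next-best assignment: Apex→Slot 7, Cove→Slot 6, Summit→Slot 5, Iris→Slot 4, Talus→Slot 1, Ridgeline→Slot 3 = $689.
Swapping Ridgeline↔Apex (Ridgeline→Slot 7 $105, Apex→Slot 6 $81) loses 72.

Maximum total: $690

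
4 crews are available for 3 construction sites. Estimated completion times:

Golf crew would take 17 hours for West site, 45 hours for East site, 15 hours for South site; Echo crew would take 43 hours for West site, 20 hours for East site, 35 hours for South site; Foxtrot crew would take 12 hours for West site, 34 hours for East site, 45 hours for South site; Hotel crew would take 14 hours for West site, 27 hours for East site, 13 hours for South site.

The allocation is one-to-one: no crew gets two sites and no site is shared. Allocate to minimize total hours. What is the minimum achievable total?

Min total: 45 hours

Optimal: Foxtrot crew→West site (12 hours), Echo crew→East site (20 hours), Hotel crew→South site (13 hours) — total 12+20+13 = 45 hours.
Next-best assignment: Foxtrot crew→West site, Echo crew→East site, Golf crew→South site = 47 hours.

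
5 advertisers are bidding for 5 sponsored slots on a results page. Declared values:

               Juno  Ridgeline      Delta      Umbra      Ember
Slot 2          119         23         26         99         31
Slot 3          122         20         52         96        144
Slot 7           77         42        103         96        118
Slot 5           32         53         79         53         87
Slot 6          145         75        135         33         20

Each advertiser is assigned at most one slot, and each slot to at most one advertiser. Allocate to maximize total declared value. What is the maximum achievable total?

Optimal: Juno→Slot 2 ($119), Ridgeline→Slot 5 ($53), Delta→Slot 6 ($135), Umbra→Slot 7 ($96), Ember→Slot 3 ($144) — total 119+53+135+96+144 = $547.
Column-greedy (each slot in turn goes to its best remaining advertiser) gives $452, worse by 95.
Next-best assignment: Juno→Slot 6, Ridgeline→Slot 5, Delta→Slot 7, Umbra→Slot 2, Ember→Slot 3 = $544.
Swapping Delta↔Ember (Delta→Slot 3 $52, Ember→Slot 6 $20) loses 207.
Every other assignment is strictly worse.

Max total: $547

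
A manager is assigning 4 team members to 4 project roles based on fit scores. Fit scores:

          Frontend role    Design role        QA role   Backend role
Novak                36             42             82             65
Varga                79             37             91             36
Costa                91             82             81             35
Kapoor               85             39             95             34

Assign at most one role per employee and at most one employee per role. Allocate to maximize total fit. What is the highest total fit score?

Max total: 323 pts

This is a one-to-one assignment (maximum-weight bipartite matching).
Optimal: Novak→Backend role (65 pts), Varga→QA role (91 pts), Costa→Design role (82 pts), Kapoor→Frontend role (85 pts) — total 65+91+82+85 = 323 pts.
Swapping Varga↔Novak (Varga→Backend role 36 pts, Novak→QA role 82 pts) loses 38.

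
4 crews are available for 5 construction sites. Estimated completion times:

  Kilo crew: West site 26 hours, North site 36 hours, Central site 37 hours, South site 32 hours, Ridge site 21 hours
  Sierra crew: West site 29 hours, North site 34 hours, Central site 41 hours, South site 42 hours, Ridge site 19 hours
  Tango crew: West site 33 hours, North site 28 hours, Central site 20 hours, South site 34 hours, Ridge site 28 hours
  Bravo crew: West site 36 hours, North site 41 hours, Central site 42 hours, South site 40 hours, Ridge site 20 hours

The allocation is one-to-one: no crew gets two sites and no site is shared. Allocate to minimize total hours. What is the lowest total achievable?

Minimum total: 100 hours

Optimal: Kilo crew→West site (26 hours), Sierra crew→North site (34 hours), Tango crew→Central site (20 hours), Bravo crew→Ridge site (20 hours) — total 26+34+20+20 = 100 hours.
Swapping Kilo crew↔Bravo crew (Kilo crew→Ridge site 21 hours, Bravo crew→West site 36 hours) adds 11.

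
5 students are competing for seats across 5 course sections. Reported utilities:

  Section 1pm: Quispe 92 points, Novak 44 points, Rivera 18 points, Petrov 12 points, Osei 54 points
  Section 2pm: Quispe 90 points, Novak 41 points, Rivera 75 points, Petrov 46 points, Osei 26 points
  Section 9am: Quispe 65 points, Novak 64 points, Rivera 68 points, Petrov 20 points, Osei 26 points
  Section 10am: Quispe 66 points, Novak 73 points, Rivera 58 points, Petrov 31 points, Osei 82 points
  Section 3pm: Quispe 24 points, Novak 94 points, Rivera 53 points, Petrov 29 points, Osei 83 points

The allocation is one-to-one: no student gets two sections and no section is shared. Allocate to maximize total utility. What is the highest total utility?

Optimal: Quispe→Section 1pm (92 points), Novak→Section 3pm (94 points), Rivera→Section 9am (68 points), Petrov→Section 2pm (46 points), Osei→Section 10am (82 points) — total 92+94+68+46+82 = 382 points.
Max-entry greedy (repeatedly take the single best remaining cell) gives 363 points, worse by 19.
Next-best assignment: Quispe→Section 1pm, Novak→Section 3pm, Rivera→Section 2pm, Petrov→Section 9am, Osei→Section 10am = 363 points.

Maximum total: 382 points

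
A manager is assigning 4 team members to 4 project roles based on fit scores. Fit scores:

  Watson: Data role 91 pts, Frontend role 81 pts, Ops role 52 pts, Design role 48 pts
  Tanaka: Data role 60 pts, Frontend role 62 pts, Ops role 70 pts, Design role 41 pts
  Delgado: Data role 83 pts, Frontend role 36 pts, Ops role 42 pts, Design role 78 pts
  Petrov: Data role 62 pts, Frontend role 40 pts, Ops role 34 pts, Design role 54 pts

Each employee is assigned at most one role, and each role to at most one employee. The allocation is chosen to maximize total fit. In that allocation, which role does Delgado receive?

Delgado receives Design role.

Optimal: Watson→Frontend role (81 pts), Tanaka→Ops role (70 pts), Delgado→Design role (78 pts), Petrov→Data role (62 pts) — total 81+70+78+62 = 291 pts.
Swapping Petrov↔Watson (Petrov→Frontend role 40 pts, Watson→Data role 91 pts) loses 12.
No other one-to-one assignment exceeds 291 pts.
Delgado's own top role is Data role (83 pts), but forcing Delgado→Data role and reassigning the rest optimally gives only 288 pts — worse by 3.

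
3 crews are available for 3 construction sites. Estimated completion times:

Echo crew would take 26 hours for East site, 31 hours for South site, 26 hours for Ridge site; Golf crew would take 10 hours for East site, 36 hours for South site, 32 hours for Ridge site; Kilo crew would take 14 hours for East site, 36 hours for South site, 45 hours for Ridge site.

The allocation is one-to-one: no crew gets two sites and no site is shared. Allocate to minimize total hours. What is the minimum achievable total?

Optimal: Echo crew→Ridge site (26 hours), Golf crew→East site (10 hours), Kilo crew→South site (36 hours) — total 26+10+36 = 72 hours.
Row-greedy (each crew in turn takes its cheapest remaining site) gives 94 hours, worse by 22.
Next-best assignment: Echo crew→Ridge site, Golf crew→South site, Kilo crew→East site = 76 hours.
Every other assignment is strictly worse.

Min total: 72 hours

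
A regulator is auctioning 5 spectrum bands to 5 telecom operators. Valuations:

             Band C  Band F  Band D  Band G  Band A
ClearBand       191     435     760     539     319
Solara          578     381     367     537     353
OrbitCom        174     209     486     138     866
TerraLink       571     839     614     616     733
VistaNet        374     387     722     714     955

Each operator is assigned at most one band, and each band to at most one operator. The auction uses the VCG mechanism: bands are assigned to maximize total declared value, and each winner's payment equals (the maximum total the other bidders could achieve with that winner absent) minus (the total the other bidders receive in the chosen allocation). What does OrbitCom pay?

Efficient allocation: ClearBand→Band D ($760M), Solara→Band C ($578M), OrbitCom→Band A ($866M), TerraLink→Band F ($839M), VistaNet→Band G ($714M); total welfare W = $3757M.
OrbitCom receives Band A at value $866M, so the others get W − 866 = $2891M.
Without OrbitCom: best allocation of the remaining 4 bidders over all 5 bands is ClearBand→Band D ($760M), Solara→Band C ($578M), TerraLink→Band F ($839M), VistaNet→Band A ($955M), total $3132M.
VCG payment = (others' best without OrbitCom) − (others' welfare with OrbitCom) = 3132 − 2891 = $241M.

OrbitCom pays $241M.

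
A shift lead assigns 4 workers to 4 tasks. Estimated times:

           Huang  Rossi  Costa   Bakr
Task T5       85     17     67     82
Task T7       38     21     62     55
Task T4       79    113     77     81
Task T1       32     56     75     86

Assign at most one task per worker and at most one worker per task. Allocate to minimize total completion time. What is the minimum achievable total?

Minimum total: 181 min

Optimal: Huang→Task T1 (32 min), Rossi→Task T5 (17 min), Costa→Task T4 (77 min), Bakr→Task T7 (55 min) — total 32+17+77+55 = 181 min.
Column-greedy (each task in turn goes to its cheapest remaining worker) gives 218 min, worse by 37.
Next-best assignment: Huang→Task T1, Rossi→Task T5, Costa→Task T7, Bakr→Task T4 = 192 min.
Swapping Rossi↔Costa (Rossi→Task T4 113 min, Costa→Task T5 67 min) adds 86.
Checked against all permutations: 181 min is optimal.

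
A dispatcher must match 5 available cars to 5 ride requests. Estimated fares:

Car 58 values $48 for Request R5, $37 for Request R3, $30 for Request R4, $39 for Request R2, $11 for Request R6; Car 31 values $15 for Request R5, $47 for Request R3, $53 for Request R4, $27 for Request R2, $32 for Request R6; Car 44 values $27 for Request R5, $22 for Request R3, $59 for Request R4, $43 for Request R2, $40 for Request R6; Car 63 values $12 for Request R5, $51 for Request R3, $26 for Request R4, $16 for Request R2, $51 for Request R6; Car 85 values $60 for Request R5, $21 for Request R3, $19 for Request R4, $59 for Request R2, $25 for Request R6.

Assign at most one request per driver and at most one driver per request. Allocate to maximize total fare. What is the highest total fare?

Max total: $264

Optimal: Car 58→Request R5 ($48), Car 31→Request R3 ($47), Car 44→Request R4 ($59), Car 63→Request R6 ($51), Car 85→Request R2 ($59) — total 48+47+59+51+59 = $264.
Swapping Car 85↔Car 31 (Car 85→Request R3 $21, Car 31→Request R2 $27) loses 58.
Every other assignment is strictly worse.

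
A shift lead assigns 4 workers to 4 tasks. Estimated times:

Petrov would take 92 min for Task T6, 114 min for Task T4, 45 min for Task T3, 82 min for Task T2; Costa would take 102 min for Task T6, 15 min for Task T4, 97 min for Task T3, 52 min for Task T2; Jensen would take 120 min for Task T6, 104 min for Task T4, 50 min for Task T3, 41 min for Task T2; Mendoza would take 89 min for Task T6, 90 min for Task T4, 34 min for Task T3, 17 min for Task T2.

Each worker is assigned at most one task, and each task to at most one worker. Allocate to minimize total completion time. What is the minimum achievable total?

Minimum total: 174 min

This is the linear assignment problem.
Optimal: Petrov→Task T6 (92 min), Costa→Task T4 (15 min), Jensen→Task T3 (50 min), Mendoza→Task T2 (17 min) — total 92+15+50+17 = 174 min.
Swapping Mendoza↔Jensen (Mendoza→Task T3 34 min, Jensen→Task T2 41 min) adds 8.
No other one-to-one assignment undercuts 174 min.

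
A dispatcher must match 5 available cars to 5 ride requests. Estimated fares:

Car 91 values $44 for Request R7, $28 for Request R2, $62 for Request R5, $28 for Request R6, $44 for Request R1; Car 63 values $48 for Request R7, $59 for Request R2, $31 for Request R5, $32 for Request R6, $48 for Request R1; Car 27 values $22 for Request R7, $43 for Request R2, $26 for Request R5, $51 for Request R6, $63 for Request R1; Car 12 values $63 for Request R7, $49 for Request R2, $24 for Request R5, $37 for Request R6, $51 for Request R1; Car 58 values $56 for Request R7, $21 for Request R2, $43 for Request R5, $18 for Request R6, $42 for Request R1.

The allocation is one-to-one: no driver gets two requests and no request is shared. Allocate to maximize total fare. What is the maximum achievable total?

Maximum total: $279

Optimal: Car 91→Request R5 ($62), Car 63→Request R2 ($59), Car 27→Request R6 ($51), Car 12→Request R1 ($51), Car 58→Request R7 ($56) — total 62+59+51+51+56 = $279.
Row-greedy (each driver in turn takes its best remaining request) gives $265, worse by 14.
Swapping Car 12↔Car 91 (Car 12→Request R5 $24, Car 91→Request R1 $44) loses 45.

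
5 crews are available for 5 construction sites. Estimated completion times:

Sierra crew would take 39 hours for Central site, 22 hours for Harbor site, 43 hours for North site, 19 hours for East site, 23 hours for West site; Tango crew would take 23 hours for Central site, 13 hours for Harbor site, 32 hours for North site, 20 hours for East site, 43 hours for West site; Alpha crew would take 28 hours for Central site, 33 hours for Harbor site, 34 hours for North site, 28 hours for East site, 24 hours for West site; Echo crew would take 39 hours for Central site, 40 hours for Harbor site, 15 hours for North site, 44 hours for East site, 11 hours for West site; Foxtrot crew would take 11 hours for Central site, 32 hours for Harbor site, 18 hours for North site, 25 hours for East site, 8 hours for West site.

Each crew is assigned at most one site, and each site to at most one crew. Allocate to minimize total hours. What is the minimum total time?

Min total: 82 hours

Optimal: Sierra crew→East site (19 hours), Tango crew→Harbor site (13 hours), Alpha crew→West site (24 hours), Echo crew→North site (15 hours), Foxtrot crew→Central site (11 hours) — total 19+13+24+15+11 = 82 hours.
Next-best assignment: Sierra crew→East site, Tango crew→Harbor site, Alpha crew→Central site, Echo crew→North site, Foxtrot crew→West site = 83 hours.
Checked against all permutations: 82 hours is optimal.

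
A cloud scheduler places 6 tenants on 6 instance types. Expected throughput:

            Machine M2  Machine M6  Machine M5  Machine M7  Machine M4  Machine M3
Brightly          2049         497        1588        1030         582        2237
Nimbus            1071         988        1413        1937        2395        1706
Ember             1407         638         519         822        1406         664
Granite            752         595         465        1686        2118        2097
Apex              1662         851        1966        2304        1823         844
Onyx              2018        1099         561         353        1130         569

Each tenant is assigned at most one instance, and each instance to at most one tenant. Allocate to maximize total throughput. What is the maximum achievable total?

Maximum total: 11040 ops/s

Optimal: Brightly→Machine M5 (1588 ops/s), Nimbus→Machine M4 (2395 ops/s), Ember→Machine M6 (638 ops/s), Granite→Machine M3 (2097 ops/s), Apex→Machine M7 (2304 ops/s), Onyx→Machine M2 (2018 ops/s) — total 1588+2395+638+2097+2304+2018 = 11040 ops/s.
Max-entry greedy (repeatedly take the single best remaining cell) gives 10057 ops/s, worse by 983.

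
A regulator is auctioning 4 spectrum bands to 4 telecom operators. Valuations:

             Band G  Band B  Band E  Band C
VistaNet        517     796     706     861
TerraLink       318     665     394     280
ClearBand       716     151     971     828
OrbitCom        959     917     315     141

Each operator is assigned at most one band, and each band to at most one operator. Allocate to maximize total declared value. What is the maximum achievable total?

Max total: $3456M

This is a one-to-one assignment (maximum-weight bipartite matching).
Optimal: VistaNet→Band C ($861M), TerraLink→Band B ($665M), ClearBand→Band E ($971M), OrbitCom→Band G ($959M) — total 861+665+971+959 = $3456M.
Column-greedy (each band in turn goes to its best remaining operator) gives $3006M, worse by 450.
Next-best assignment: VistaNet→Band E, TerraLink→Band B, ClearBand→Band C, OrbitCom→Band G = $3158M.
Every other assignment is strictly worse.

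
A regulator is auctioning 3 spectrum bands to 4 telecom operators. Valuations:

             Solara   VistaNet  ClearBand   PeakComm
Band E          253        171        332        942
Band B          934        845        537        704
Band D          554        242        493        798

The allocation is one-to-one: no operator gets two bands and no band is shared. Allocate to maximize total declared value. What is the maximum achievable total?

Optimal: PeakComm→Band E ($942M), Solara→Band B ($934M), ClearBand→Band D ($493M) — total 942+934+493 = $2369M.
Row-greedy (each operator in turn takes its best remaining band) gives $1508M, worse by 861.
Next-best assignment: PeakComm→Band E, VistaNet→Band B, Solara→Band D = $2341M.
Swapping Solara↔ClearBand (Solara→Band D $554M, ClearBand→Band B $537M) loses 336.
No other one-to-one assignment exceeds $2369M.

Max total: $2369M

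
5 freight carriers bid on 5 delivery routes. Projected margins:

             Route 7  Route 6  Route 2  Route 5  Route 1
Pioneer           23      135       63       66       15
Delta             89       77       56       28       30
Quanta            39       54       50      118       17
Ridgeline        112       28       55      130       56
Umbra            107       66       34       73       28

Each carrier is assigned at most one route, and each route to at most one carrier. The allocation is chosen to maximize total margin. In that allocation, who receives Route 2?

Optimal: Pioneer→Route 6 ($135k), Delta→Route 2 ($56k), Quanta→Route 5 ($118k), Ridgeline→Route 1 ($56k), Umbra→Route 7 ($107k) — total 135+56+118+56+107 = $472k.
Max-entry greedy (repeatedly take the single best remaining cell) gives $445k, worse by 27.
Swapping Ridgeline↔Delta (Ridgeline→Route 2 $55k, Delta→Route 1 $30k) loses 27.
Every other assignment is strictly worse.
Delta's own top route is Route 7 ($89k), but forcing Delta→Route 7 and reassigning the rest optimally gives only $432k — worse by 40.

Delta receives Route 2.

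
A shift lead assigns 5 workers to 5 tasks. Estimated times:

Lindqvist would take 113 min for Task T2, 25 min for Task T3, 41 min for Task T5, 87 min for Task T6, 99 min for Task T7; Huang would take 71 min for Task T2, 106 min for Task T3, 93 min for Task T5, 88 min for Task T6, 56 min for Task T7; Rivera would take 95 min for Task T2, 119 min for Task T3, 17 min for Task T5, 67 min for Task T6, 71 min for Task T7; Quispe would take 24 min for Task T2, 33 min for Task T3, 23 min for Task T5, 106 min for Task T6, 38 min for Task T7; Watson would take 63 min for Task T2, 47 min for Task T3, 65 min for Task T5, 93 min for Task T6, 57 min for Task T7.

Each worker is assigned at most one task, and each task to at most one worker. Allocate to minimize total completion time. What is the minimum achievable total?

Optimal: Lindqvist→Task T3 (25 min), Huang→Task T6 (88 min), Rivera→Task T5 (17 min), Quispe→Task T2 (24 min), Watson→Task T7 (57 min) — total 25+88+17+24+57 = 211 min.
Row-greedy (each worker in turn takes its cheapest remaining task) gives 215 min, worse by 4.
Next-best assignment: Lindqvist→Task T3, Huang→Task T7, Rivera→Task T5, Quispe→Task T2, Watson→Task T6 = 215 min.
Checked against all permutations: 211 min is optimal.

Minimum total: 211 min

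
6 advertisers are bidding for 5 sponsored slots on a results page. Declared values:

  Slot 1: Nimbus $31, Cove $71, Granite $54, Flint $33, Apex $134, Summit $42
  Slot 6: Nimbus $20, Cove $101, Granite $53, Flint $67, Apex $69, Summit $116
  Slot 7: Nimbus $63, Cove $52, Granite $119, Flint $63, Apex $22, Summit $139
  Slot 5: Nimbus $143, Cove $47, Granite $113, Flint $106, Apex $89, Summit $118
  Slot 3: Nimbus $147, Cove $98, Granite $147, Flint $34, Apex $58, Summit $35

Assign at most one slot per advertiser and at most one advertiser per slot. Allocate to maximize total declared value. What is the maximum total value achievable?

Max total: $664

Optimal: Apex→Slot 1 ($134), Cove→Slot 6 ($101), Summit→Slot 7 ($139), Nimbus→Slot 5 ($143), Granite→Slot 3 ($147) — total 134+101+139+143+147 = $664.
Row-greedy (each advertiser in turn takes its best remaining slot) gives $607, worse by 57.
Checked against all permutations: $664 is optimal.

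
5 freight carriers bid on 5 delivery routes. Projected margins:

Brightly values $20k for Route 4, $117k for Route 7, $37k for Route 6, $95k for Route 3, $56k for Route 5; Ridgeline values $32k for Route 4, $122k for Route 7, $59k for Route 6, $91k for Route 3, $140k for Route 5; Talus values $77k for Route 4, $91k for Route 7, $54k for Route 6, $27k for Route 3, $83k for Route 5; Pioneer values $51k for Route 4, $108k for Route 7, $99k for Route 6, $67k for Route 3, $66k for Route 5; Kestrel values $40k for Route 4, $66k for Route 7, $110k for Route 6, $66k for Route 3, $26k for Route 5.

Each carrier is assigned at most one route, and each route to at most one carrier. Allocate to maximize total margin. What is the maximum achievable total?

Max total: $530k

Optimal: Brightly→Route 3 ($95k), Ridgeline→Route 5 ($140k), Talus→Route 4 ($77k), Pioneer→Route 7 ($108k), Kestrel→Route 6 ($110k) — total 95+140+77+108+110 = $530k.
Max-entry greedy (repeatedly take the single best remaining cell) gives $511k, worse by 19.
Next-best assignment: Brightly→Route 7, Ridgeline→Route 5, Talus→Route 4, Pioneer→Route 3, Kestrel→Route 6 = $511k.
Swapping Brightly↔Kestrel (Brightly→Route 6 $37k, Kestrel→Route 3 $66k) loses 102.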